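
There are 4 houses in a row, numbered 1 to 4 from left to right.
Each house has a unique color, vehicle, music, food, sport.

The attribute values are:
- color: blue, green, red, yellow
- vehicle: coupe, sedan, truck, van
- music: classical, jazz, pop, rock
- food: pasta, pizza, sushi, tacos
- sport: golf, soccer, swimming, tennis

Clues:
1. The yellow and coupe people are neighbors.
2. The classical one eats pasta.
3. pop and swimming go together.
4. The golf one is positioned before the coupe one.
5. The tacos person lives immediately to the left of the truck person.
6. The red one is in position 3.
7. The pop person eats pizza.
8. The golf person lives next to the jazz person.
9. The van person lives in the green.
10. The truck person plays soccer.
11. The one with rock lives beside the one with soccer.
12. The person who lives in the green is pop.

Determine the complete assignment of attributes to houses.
Solution:

House | Color | Vehicle | Music | Food | Sport
----------------------------------------------
  1   | blue | sedan | rock | tacos | golf
  2   | yellow | truck | jazz | sushi | soccer
  3   | red | coupe | classical | pasta | tennis
  4   | green | van | pop | pizza | swimming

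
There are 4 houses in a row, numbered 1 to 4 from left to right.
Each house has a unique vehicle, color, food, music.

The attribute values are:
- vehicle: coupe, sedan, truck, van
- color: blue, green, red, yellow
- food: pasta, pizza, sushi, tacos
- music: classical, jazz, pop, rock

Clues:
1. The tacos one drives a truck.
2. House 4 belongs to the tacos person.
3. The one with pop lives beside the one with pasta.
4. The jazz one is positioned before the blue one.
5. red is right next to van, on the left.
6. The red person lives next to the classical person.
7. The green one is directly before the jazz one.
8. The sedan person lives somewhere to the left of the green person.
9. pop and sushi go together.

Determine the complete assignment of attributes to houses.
Solution:

House | Vehicle | Color | Food | Music
--------------------------------------
  1   | sedan | red | sushi | pop
  2   | van | green | pasta | classical
  3   | coupe | yellow | pizza | jazz
  4   | truck | blue | tacos | rock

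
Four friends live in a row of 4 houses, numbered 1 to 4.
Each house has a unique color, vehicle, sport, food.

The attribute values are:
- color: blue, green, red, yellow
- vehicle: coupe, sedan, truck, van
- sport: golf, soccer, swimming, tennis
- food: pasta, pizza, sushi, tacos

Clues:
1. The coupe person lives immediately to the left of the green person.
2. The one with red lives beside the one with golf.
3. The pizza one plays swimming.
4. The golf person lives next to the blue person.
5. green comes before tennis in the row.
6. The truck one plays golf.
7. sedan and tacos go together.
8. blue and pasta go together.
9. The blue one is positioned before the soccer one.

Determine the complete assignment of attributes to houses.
Solution:

House | Color | Vehicle | Sport | Food
--------------------------------------
  1   | red | coupe | swimming | pizza
  2   | green | truck | golf | sushi
  3   | blue | van | tennis | pasta
  4   | yellow | sedan | soccer | tacos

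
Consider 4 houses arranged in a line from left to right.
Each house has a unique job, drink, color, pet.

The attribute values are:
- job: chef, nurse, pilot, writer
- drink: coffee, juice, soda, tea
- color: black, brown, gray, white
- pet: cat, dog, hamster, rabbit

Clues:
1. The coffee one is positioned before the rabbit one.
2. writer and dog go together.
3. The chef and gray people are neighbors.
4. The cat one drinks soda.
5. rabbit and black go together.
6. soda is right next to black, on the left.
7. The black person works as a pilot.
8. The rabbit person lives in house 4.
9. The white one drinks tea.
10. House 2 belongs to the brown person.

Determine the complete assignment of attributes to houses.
Solution:

House | Job | Drink | Color | Pet
---------------------------------
  1   | writer | tea | white | dog
  2   | chef | coffee | brown | hamster
  3   | nurse | soda | gray | cat
  4   | pilot | juice | black | rabbit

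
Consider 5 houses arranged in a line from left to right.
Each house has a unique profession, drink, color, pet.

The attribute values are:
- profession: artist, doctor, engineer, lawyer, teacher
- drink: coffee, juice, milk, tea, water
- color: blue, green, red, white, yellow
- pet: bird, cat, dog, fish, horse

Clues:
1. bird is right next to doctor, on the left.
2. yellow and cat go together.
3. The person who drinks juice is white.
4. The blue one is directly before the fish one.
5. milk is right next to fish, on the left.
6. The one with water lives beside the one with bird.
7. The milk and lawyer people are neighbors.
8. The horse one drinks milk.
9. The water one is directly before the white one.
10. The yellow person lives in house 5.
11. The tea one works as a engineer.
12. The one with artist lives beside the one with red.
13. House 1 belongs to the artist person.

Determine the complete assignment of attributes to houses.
Solution:

House | Profession | Drink | Color | Pet
----------------------------------------
  1   | artist | milk | blue | horse
  2   | lawyer | water | red | fish
  3   | teacher | juice | white | bird
  4   | doctor | coffee | green | dog
  5   | engineer | tea | yellow | cat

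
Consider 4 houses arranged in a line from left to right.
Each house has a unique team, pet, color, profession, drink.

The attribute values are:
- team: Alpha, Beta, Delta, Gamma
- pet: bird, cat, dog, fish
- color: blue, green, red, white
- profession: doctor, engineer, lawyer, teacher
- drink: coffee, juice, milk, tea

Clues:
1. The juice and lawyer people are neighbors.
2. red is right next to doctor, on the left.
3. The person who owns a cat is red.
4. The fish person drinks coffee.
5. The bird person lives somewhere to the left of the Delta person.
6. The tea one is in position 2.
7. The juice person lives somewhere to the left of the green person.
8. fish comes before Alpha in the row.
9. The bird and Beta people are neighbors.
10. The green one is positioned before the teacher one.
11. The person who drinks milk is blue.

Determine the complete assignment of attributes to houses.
Solution:

House | Team | Pet | Color | Profession | Drink
-----------------------------------------------
  1   | Gamma | bird | white | engineer | juice
  2   | Beta | cat | red | lawyer | tea
  3   | Delta | fish | green | doctor | coffee
  4   | Alpha | dog | blue | teacher | milk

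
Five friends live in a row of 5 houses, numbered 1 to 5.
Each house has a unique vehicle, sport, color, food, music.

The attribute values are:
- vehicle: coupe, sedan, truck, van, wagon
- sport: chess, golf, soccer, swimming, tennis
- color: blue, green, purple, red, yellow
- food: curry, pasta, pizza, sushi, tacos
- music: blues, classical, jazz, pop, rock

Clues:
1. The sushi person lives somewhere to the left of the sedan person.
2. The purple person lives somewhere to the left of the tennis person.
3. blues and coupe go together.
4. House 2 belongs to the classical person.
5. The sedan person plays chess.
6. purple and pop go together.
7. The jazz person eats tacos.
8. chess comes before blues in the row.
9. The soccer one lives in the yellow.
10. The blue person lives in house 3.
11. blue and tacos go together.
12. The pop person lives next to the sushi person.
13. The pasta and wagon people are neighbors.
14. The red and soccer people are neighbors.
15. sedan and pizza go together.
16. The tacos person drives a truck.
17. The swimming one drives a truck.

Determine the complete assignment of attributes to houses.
Solution:

House | Vehicle | Sport | Color | Food | Music
----------------------------------------------
  1   | van | golf | purple | pasta | pop
  2   | wagon | tennis | green | sushi | classical
  3   | truck | swimming | blue | tacos | jazz
  4   | sedan | chess | red | pizza | rock
  5   | coupe | soccer | yellow | curry | blues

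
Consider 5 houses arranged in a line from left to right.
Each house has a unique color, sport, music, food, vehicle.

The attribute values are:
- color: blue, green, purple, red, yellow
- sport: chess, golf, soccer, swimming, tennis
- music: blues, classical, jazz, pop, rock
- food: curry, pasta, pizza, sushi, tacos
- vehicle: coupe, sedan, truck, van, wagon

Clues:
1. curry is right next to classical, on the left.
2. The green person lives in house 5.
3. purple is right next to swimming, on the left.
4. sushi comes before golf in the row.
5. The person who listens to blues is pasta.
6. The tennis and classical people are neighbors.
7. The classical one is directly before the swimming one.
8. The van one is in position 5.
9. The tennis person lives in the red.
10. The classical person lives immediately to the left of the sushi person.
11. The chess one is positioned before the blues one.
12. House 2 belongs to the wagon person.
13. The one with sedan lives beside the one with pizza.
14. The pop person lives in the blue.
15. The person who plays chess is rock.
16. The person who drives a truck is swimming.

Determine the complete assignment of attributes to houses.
Solution:

House | Color | Sport | Music | Food | Vehicle
----------------------------------------------
  1   | red | tennis | jazz | curry | sedan
  2   | purple | soccer | classical | pizza | wagon
  3   | blue | swimming | pop | sushi | truck
  4   | yellow | chess | rock | tacos | coupe
  5   | green | golf | blues | pasta | van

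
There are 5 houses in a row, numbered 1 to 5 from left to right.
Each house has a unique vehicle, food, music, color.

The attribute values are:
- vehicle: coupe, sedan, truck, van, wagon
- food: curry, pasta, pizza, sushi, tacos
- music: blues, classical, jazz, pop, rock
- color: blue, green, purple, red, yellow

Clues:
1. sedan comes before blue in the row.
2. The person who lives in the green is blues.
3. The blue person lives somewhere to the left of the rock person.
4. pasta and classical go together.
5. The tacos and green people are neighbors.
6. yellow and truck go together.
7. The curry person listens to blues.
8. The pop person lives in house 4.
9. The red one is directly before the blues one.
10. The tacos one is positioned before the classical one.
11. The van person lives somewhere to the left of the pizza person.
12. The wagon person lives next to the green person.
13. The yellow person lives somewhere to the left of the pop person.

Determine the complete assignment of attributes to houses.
Solution:

House | Vehicle | Food | Music | Color
--------------------------------------
  1   | wagon | tacos | jazz | red
  2   | sedan | curry | blues | green
  3   | truck | pasta | classical | yellow
  4   | van | sushi | pop | blue
  5   | coupe | pizza | rock | purple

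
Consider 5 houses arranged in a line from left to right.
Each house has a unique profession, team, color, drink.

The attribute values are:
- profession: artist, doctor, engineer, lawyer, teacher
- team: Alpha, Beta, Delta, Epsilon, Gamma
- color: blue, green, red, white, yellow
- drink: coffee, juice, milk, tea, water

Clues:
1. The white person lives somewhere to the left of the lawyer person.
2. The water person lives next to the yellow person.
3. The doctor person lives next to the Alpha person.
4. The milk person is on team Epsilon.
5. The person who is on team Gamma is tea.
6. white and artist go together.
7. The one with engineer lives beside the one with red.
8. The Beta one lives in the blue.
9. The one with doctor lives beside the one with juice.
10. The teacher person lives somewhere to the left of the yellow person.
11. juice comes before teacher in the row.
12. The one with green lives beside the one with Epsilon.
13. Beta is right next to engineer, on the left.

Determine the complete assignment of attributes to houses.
Solution:

House | Profession | Team | Color | Drink
-----------------------------------------
  1   | doctor | Beta | blue | coffee
  2   | engineer | Alpha | green | juice
  3   | teacher | Epsilon | red | milk
  4   | artist | Delta | white | water
  5   | lawyer | Gamma | yellow | tea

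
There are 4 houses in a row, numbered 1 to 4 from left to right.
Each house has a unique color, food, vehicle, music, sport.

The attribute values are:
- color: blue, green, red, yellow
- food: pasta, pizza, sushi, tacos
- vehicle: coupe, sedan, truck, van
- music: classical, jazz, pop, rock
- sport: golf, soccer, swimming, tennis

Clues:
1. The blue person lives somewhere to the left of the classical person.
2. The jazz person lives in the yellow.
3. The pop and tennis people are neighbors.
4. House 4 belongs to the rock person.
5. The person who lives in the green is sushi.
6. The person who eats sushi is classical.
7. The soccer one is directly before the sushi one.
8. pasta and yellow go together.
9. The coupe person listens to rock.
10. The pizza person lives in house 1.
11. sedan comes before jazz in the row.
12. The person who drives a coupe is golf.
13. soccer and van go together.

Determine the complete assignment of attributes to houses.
Solution:

House | Color | Food | Vehicle | Music | Sport
----------------------------------------------
  1   | blue | pizza | van | pop | soccer
  2   | green | sushi | sedan | classical | tennis
  3   | yellow | pasta | truck | jazz | swimming
  4   | red | tacos | coupe | rock | golf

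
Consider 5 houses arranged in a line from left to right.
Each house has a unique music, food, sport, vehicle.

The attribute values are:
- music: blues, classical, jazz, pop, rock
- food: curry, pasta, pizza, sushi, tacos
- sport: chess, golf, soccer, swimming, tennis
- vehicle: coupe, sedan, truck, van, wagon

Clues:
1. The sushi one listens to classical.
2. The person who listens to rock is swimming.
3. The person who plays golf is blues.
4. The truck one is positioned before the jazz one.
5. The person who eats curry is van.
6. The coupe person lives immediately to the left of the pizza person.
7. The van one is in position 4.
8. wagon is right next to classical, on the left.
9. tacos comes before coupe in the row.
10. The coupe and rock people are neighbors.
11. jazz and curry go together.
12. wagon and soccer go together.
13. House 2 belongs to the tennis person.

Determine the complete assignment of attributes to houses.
Solution:

House | Music | Food | Sport | Vehicle
--------------------------------------
  1   | pop | tacos | soccer | wagon
  2   | classical | sushi | tennis | coupe
  3   | rock | pizza | swimming | truck
  4   | jazz | curry | chess | van
  5   | blues | pasta | golf | sedan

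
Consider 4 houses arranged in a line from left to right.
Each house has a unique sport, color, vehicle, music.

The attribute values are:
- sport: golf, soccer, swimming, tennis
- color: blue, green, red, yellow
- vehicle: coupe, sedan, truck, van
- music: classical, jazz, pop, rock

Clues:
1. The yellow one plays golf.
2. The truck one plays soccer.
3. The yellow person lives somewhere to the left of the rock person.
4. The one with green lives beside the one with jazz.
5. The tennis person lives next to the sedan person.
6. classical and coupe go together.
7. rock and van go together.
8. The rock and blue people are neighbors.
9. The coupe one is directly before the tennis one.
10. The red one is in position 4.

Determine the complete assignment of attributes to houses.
Solution:

House | Sport | Color | Vehicle | Music
---------------------------------------
  1   | golf | yellow | coupe | classical
  2   | tennis | green | van | rock
  3   | swimming | blue | sedan | jazz
  4   | soccer | red | truck | pop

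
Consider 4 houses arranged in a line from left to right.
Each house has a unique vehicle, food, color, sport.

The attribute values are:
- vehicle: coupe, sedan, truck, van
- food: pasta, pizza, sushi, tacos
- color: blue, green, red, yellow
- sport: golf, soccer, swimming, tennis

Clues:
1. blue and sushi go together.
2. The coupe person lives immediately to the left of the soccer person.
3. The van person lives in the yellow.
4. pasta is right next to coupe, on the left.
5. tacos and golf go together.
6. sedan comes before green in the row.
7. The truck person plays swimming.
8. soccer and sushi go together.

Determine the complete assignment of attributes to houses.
Solution:

House | Vehicle | Food | Color | Sport
--------------------------------------
  1   | van | pasta | yellow | tennis
  2   | coupe | tacos | red | golf
  3   | sedan | sushi | blue | soccer
  4   | truck | pizza | green | swimming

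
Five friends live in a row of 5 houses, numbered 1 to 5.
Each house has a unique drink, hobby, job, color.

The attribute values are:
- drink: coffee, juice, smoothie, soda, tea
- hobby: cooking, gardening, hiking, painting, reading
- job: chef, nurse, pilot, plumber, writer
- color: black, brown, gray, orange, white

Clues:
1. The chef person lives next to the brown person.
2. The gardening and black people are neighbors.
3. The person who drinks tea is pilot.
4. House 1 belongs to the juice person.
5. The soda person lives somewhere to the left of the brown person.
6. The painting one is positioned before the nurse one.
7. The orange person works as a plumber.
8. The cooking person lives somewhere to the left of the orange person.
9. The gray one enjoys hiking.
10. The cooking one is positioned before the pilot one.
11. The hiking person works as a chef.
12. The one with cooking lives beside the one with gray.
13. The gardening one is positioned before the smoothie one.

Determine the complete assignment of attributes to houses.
Solution:

House | Drink | Hobby | Job | Color
-----------------------------------
  1   | juice | cooking | writer | white
  2   | soda | hiking | chef | gray
  3   | tea | painting | pilot | brown
  4   | coffee | gardening | plumber | orange
  5   | smoothie | reading | nurse | black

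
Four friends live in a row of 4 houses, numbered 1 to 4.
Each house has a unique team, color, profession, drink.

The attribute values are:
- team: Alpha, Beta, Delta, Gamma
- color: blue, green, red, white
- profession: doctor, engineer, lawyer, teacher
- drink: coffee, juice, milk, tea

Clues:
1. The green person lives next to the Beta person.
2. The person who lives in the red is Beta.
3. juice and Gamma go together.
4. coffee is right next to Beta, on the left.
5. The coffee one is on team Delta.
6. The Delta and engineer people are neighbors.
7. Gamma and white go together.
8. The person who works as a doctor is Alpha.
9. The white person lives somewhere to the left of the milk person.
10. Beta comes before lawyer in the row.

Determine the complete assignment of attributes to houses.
Solution:

House | Team | Color | Profession | Drink
-----------------------------------------
  1   | Delta | green | teacher | coffee
  2   | Beta | red | engineer | tea
  3   | Gamma | white | lawyer | juice
  4   | Alpha | blue | doctor | milk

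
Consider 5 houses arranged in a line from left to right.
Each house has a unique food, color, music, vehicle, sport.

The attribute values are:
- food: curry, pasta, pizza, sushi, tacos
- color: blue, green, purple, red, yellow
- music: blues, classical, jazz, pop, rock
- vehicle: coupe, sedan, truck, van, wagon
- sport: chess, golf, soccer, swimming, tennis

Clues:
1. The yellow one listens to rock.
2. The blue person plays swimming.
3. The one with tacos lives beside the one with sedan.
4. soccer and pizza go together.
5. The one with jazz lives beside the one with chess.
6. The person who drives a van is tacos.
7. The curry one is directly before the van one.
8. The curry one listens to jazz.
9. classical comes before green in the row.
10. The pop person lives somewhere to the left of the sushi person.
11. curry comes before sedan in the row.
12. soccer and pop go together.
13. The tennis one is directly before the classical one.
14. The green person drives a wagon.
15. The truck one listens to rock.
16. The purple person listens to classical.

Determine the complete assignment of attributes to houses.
Solution:

House | Food | Color | Music | Vehicle | Sport
----------------------------------------------
  1   | curry | red | jazz | coupe | tennis
  2   | tacos | purple | classical | van | chess
  3   | pasta | blue | blues | sedan | swimming
  4   | pizza | green | pop | wagon | soccer
  5   | sushi | yellow | rock | truck | golf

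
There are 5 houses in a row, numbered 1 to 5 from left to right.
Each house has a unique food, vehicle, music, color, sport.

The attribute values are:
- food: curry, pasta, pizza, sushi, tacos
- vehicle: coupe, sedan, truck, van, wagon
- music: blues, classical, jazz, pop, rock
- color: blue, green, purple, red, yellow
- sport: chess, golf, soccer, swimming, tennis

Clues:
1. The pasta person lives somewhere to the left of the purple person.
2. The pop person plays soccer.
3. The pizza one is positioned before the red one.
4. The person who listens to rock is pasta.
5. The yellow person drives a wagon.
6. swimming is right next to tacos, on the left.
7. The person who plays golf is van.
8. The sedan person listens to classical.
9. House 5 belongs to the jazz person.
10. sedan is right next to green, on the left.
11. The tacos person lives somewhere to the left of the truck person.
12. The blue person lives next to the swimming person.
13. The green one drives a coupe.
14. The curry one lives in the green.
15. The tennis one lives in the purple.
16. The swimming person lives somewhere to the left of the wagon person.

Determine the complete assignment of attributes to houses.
Solution:

House | Food | Vehicle | Music | Color | Sport
----------------------------------------------
  1   | pizza | sedan | classical | blue | chess
  2   | curry | coupe | blues | green | swimming
  3   | tacos | wagon | pop | yellow | soccer
  4   | pasta | van | rock | red | golf
  5   | sushi | truck | jazz | purple | tennis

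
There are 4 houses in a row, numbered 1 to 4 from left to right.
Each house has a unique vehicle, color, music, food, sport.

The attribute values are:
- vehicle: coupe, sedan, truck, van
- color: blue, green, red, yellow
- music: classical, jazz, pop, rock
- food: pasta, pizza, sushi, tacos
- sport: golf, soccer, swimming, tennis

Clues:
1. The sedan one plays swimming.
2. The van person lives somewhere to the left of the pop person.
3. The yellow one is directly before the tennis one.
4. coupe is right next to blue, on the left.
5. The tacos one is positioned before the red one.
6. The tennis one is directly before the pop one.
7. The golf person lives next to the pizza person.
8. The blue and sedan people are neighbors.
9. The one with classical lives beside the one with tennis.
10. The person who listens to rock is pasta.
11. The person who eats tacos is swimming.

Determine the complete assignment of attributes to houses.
Solution:

House | Vehicle | Color | Music | Food | Sport
----------------------------------------------
  1   | coupe | yellow | classical | sushi | golf
  2   | van | blue | jazz | pizza | tennis
  3   | sedan | green | pop | tacos | swimming
  4   | truck | red | rock | pasta | soccer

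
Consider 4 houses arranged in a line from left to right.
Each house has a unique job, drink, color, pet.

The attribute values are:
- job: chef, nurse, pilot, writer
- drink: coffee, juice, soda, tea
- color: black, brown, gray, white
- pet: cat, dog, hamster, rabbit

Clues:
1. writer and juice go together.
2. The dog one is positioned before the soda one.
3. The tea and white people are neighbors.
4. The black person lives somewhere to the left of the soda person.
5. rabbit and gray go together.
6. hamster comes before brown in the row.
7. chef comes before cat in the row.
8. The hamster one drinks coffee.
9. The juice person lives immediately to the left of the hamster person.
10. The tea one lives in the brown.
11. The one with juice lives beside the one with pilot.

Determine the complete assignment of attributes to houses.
Solution:

House | Job | Drink | Color | Pet
---------------------------------
  1   | writer | juice | gray | rabbit
  2   | pilot | coffee | black | hamster
  3   | chef | tea | brown | dog
  4   | nurse | soda | white | cat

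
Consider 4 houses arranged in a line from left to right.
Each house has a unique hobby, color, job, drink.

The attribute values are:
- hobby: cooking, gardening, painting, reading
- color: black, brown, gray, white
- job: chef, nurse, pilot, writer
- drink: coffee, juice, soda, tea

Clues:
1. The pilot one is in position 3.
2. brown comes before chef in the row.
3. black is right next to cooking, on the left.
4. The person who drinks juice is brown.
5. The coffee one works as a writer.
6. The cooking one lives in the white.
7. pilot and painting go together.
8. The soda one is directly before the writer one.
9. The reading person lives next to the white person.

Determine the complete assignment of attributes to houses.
Solution:

House | Hobby | Color | Job | Drink
-----------------------------------
  1   | reading | black | nurse | soda
  2   | cooking | white | writer | coffee
  3   | painting | brown | pilot | juice
  4   | gardening | gray | chef | tea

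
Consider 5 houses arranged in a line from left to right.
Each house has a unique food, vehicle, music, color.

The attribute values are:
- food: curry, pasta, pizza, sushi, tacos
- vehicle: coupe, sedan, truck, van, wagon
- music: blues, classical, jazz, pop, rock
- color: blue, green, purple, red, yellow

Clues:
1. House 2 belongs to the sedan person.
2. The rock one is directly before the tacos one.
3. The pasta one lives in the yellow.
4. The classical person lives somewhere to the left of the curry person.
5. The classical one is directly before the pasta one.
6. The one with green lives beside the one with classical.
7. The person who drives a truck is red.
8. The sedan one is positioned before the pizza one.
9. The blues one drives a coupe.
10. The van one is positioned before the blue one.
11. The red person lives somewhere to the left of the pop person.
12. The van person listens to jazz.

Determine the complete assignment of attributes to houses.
Solution:

House | Food | Vehicle | Music | Color
--------------------------------------
  1   | sushi | truck | rock | red
  2   | tacos | sedan | pop | green
  3   | pizza | wagon | classical | purple
  4   | pasta | van | jazz | yellow
  5   | curry | coupe | blues | blue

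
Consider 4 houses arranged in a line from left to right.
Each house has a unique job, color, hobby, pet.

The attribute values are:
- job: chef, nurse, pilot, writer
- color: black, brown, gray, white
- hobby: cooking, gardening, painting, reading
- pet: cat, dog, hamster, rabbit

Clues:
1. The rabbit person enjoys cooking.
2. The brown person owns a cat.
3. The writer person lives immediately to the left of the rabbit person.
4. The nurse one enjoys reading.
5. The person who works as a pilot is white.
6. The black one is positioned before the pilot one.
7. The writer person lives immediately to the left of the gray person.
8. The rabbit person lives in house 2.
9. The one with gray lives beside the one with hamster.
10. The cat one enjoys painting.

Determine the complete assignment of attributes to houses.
Solution:

House | Job | Color | Hobby | Pet
---------------------------------
  1   | writer | brown | painting | cat
  2   | chef | gray | cooking | rabbit
  3   | nurse | black | reading | hamster
  4   | pilot | white | gardening | dog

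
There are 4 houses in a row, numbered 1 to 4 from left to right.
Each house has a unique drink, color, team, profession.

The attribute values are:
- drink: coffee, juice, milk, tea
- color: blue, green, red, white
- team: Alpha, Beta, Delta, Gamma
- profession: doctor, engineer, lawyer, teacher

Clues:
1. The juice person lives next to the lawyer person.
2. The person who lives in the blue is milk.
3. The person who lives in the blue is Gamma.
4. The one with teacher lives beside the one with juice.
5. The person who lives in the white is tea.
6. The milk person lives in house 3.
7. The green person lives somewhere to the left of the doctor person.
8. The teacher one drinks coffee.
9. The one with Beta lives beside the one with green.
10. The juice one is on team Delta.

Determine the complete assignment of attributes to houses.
Solution:

House | Drink | Color | Team | Profession
-----------------------------------------
  1   | coffee | red | Beta | teacher
  2   | juice | green | Delta | engineer
  3   | milk | blue | Gamma | lawyer
  4   | tea | white | Alpha | doctor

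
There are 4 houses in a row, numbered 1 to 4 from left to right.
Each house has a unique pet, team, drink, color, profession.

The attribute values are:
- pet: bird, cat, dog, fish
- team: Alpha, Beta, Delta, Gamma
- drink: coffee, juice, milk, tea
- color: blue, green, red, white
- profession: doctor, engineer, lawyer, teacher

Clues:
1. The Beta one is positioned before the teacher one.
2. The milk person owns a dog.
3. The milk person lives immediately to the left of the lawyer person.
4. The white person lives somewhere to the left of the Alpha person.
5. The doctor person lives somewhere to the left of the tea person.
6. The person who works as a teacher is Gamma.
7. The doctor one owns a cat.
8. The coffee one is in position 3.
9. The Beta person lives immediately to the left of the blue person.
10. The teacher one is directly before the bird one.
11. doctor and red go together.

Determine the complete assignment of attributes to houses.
Solution:

House | Pet | Team | Drink | Color | Profession
-----------------------------------------------
  1   | cat | Beta | juice | red | doctor
  2   | dog | Gamma | milk | blue | teacher
  3   | bird | Delta | coffee | white | lawyer
  4   | fish | Alpha | tea | green | engineer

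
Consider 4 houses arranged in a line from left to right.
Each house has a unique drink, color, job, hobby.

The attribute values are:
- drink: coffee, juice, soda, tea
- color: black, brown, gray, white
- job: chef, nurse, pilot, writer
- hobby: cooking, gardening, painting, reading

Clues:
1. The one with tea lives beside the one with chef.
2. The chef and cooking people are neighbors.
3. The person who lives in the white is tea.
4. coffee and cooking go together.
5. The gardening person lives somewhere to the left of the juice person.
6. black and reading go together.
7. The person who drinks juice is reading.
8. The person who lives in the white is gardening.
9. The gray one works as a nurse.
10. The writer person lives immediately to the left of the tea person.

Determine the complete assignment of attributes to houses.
Solution:

House | Drink | Color | Job | Hobby
-----------------------------------
  1   | soda | brown | writer | painting
  2   | tea | white | pilot | gardening
  3   | juice | black | chef | reading
  4   | coffee | gray | nurse | cooking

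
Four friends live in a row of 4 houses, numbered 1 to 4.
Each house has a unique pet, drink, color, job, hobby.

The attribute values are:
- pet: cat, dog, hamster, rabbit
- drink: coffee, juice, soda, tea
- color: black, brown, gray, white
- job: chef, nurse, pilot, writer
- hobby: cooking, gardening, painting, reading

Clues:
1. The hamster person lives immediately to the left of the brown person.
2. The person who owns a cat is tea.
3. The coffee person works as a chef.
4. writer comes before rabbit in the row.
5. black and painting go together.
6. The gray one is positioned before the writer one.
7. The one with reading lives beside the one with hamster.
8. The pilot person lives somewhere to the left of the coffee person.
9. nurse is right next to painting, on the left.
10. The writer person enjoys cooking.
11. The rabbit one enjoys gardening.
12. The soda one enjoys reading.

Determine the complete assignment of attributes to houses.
Solution:

House | Pet | Drink | Color | Job | Hobby
-----------------------------------------
  1   | dog | soda | gray | nurse | reading
  2   | hamster | juice | black | pilot | painting
  3   | cat | tea | brown | writer | cooking
  4   | rabbit | coffee | white | chef | gardening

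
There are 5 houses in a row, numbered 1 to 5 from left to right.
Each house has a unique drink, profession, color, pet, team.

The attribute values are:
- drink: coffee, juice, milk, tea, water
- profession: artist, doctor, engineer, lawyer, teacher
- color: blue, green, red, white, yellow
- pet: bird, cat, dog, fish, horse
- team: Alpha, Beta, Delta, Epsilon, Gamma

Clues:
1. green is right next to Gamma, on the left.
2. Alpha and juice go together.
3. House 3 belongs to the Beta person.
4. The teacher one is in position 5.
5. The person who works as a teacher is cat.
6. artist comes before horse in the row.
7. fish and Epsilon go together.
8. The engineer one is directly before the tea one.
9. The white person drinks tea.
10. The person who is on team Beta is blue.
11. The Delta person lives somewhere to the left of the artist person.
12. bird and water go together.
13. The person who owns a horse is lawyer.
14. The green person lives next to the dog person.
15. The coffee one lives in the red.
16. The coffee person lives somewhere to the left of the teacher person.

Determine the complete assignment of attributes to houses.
Solution:

House | Drink | Profession | Color | Pet | Team
-----------------------------------------------
  1   | water | engineer | green | bird | Delta
  2   | tea | artist | white | dog | Gamma
  3   | milk | lawyer | blue | horse | Beta
  4   | coffee | doctor | red | fish | Epsilon
  5   | juice | teacher | yellow | cat | Alpha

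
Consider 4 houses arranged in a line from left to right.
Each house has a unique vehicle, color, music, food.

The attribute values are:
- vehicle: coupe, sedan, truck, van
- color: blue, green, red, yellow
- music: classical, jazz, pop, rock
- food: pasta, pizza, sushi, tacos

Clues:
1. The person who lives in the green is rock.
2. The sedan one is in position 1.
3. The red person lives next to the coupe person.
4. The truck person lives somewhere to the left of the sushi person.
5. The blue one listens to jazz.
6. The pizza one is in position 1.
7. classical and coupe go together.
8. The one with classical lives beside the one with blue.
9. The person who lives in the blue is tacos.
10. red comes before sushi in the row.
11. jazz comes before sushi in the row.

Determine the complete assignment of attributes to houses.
Solution:

House | Vehicle | Color | Music | Food
--------------------------------------
  1   | sedan | red | pop | pizza
  2   | coupe | yellow | classical | pasta
  3   | truck | blue | jazz | tacos
  4   | van | green | rock | sushi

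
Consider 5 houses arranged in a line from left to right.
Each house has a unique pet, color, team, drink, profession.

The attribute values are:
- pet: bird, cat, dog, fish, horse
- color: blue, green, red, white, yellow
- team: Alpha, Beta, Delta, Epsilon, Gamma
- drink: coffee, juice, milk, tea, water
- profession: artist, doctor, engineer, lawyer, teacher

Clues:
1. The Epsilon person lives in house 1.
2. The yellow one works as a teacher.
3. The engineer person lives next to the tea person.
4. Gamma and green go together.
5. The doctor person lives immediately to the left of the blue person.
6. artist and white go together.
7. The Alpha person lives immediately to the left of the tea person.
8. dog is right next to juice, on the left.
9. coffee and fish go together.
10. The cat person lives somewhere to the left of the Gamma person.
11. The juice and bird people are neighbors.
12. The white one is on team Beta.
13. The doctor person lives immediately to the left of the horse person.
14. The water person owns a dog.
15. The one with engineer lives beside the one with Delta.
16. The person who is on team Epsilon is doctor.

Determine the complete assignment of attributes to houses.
Solution:

House | Pet | Color | Team | Drink | Profession
-----------------------------------------------
  1   | dog | red | Epsilon | water | doctor
  2   | horse | blue | Alpha | juice | engineer
  3   | bird | yellow | Delta | tea | teacher
  4   | cat | white | Beta | milk | artist
  5   | fish | green | Gamma | coffee | lawyer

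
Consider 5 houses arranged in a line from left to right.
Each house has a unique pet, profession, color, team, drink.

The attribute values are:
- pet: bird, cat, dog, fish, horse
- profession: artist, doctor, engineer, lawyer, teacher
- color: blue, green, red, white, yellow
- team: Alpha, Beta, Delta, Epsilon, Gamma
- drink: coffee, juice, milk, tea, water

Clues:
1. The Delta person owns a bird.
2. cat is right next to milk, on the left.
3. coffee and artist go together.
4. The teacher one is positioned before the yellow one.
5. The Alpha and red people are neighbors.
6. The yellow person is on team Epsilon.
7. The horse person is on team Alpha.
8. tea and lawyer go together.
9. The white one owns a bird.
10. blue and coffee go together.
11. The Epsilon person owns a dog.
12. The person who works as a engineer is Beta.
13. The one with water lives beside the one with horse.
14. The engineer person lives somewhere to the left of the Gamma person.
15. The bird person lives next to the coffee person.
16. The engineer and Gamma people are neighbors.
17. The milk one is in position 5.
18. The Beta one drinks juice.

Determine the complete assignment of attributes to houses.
Solution:

House | Pet | Profession | Color | Team | Drink
-----------------------------------------------
  1   | bird | teacher | white | Delta | water
  2   | horse | artist | blue | Alpha | coffee
  3   | fish | engineer | red | Beta | juice
  4   | cat | lawyer | green | Gamma | tea
  5   | dog | doctor | yellow | Epsilon | milk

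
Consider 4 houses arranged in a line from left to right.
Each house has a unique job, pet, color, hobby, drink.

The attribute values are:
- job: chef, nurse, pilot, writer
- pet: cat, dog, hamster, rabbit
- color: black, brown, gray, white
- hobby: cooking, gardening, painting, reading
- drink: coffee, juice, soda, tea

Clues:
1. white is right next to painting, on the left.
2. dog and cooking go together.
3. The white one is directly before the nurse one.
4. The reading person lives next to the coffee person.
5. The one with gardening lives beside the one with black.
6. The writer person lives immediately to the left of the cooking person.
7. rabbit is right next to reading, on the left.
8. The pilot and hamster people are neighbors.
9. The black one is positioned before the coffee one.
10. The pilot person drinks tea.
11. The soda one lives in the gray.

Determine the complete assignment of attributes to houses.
Solution:

House | Job | Pet | Color | Hobby | Drink
-----------------------------------------
  1   | pilot | rabbit | brown | gardening | tea
  2   | writer | hamster | black | reading | juice
  3   | chef | dog | white | cooking | coffee
  4   | nurse | cat | gray | painting | soda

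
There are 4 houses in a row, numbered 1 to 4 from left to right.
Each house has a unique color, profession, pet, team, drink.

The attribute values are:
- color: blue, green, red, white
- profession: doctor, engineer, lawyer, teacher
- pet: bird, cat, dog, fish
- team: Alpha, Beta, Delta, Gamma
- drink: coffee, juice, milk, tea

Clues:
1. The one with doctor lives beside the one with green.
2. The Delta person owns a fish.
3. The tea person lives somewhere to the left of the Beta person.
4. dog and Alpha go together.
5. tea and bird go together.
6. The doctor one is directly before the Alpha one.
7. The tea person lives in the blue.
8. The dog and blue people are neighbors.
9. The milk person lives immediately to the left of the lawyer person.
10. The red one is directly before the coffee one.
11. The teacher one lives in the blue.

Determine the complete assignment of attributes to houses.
Solution:

House | Color | Profession | Pet | Team | Drink
-----------------------------------------------
  1   | red | doctor | fish | Delta | milk
  2   | green | lawyer | dog | Alpha | coffee
  3   | blue | teacher | bird | Gamma | tea
  4   | white | engineer | cat | Beta | juice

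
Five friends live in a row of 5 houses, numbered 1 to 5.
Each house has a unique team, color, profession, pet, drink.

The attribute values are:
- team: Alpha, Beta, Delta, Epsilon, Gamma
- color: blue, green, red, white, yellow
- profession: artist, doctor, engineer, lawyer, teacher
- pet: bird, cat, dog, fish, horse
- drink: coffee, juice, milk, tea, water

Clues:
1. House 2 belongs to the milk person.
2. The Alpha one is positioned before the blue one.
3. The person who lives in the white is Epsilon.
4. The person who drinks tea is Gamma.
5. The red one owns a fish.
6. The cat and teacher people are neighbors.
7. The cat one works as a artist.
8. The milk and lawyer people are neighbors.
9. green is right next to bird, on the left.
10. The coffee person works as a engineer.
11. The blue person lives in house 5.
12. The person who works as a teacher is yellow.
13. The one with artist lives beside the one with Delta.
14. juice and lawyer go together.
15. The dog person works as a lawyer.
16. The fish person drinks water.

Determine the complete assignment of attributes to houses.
Solution:

House | Team | Color | Profession | Pet | Drink
-----------------------------------------------
  1   | Gamma | green | artist | cat | tea
  2   | Delta | yellow | teacher | bird | milk
  3   | Epsilon | white | lawyer | dog | juice
  4   | Alpha | red | doctor | fish | water
  5   | Beta | blue | engineer | horse | coffee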